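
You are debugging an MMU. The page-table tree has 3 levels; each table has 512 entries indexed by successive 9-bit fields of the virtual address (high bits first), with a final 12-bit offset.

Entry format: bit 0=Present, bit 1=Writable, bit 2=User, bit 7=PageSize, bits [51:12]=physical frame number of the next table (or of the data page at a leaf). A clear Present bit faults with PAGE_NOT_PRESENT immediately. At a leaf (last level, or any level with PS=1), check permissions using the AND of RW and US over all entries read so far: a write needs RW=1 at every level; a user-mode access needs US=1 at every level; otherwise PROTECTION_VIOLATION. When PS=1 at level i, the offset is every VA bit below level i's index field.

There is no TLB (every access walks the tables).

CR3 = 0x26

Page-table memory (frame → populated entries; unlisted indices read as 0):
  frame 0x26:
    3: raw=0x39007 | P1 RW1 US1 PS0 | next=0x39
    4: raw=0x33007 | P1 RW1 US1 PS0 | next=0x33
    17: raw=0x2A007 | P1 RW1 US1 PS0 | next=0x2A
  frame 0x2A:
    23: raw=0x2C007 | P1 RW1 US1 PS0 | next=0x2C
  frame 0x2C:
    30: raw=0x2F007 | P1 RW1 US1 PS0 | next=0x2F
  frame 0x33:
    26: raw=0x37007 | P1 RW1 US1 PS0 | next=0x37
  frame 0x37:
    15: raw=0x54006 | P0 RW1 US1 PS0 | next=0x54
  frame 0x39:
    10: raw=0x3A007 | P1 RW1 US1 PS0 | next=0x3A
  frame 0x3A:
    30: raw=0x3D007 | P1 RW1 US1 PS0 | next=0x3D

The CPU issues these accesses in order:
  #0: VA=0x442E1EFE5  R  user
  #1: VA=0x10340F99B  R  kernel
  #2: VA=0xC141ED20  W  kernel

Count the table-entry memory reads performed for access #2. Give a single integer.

Walk each access:
#0 VA=0x442E1EFE5 (r,user):
  L0: frame=0x26 idx=17 entry=0x2A007 [P=1 RW=1 US=1 PS=0]
  L1: frame=0x2A idx=23 entry=0x2C007 [P=1 RW=1 US=1 PS=0]
  L2: frame=0x2C idx=30 entry=0x2F007 [P=1 RW=1 US=1 PS=0]
  ✓ 0x2FFE5  — 3 lookups
#1 VA=0x10340F99B (r,kernel):
  L0: frame=0x26 idx=4 entry=0x33007 [P=1 RW=1 US=1 PS=0]
  L1: frame=0x33 idx=26 entry=0x37007 [P=1 RW=1 US=1 PS=0]
  L2: frame=0x37 idx=15 entry=0x54006 [P=0 RW=1 US=1 PS=0]
  ✗ PAGE_NOT_PRESENT  [3 reads]
#2 VA=0xC141ED20 (w,kernel):
  L0: frame=0x26 idx=3 entry=0x39007 [P=1 RW=1 US=1 PS=0]
  L1: frame=0x39 idx=10 entry=0x3A007 [P=1 RW=1 US=1 PS=0]
  L2: frame=0x3A idx=30 entry=0x3D007 [P=1 RW=1 US=1 PS=0]
  ✓ 0x3DD20  — 3 lookups

Entries read for #2: 3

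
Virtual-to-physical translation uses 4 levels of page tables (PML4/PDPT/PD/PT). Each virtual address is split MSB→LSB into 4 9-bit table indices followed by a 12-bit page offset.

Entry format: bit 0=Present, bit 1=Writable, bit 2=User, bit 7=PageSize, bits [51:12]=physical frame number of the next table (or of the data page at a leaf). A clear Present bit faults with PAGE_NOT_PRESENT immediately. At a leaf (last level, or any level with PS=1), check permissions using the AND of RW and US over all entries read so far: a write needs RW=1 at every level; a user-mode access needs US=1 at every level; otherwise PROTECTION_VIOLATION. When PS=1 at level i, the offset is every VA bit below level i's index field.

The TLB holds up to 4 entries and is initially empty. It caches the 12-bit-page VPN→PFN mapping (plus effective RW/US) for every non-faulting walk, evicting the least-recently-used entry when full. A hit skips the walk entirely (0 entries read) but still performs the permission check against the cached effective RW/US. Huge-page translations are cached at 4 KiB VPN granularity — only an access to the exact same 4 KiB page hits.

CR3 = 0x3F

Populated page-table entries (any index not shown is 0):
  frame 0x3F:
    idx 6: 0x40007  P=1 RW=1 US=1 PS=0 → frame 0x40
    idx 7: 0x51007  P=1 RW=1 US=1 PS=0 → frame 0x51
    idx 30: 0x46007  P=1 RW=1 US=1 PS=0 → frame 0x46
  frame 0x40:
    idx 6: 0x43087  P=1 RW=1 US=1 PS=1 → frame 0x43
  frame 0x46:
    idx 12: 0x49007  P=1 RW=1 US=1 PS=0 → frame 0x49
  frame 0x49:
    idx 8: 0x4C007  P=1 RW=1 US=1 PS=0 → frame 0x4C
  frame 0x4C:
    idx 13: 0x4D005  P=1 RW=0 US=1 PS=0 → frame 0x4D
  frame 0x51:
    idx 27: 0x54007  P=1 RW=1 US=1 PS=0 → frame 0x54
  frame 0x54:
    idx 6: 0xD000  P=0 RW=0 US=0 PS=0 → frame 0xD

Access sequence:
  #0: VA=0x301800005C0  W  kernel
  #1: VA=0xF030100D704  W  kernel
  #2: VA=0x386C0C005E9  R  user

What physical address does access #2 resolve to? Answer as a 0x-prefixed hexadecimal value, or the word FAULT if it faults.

Walk each access:
#0 VA=0x301800005C0 (w,kernel):
  [0] read 0x3F idx=6: raw=0x40007 flags P=1 W=1 U=1 S=0
  [1] read 0x40 idx=6: raw=0x43087 flags P=1 W=1 U=1 S=1
  ⇒ phys 0x435C0 (huge @L1)  [2 reads]
#1 VA=0xF030100D704 (w,kernel):
  [0] read 0x3F idx=30: raw=0x46007 flags P=1 W=1 U=1 S=0
  [1] read 0x46 idx=12: raw=0x49007 flags P=1 W=1 U=1 S=0
  [2] read 0x49 idx=8: raw=0x4C007 flags P=1 W=1 U=1 S=0
  [3] read 0x4C idx=13: raw=0x4D005 flags P=1 W=0 U=1 S=0
  ⇒ fault: PROTECTION_VIOLATION  — 4 lookups
#2 VA=0x386C0C005E9 (r,user):
  [0] read 0x3F idx=7: raw=0x51007 flags P=1 W=1 U=1 S=0
  [1] read 0x51 idx=27: raw=0x54007 flags P=1 W=1 U=1 S=0
  [2] read 0x54 idx=6: raw=0xD000 flags P=0 W=0 U=0 S=0
  ⇒ fault: PAGE_NOT_PRESENT  — 3 lookups

Access #2 PA: FAULT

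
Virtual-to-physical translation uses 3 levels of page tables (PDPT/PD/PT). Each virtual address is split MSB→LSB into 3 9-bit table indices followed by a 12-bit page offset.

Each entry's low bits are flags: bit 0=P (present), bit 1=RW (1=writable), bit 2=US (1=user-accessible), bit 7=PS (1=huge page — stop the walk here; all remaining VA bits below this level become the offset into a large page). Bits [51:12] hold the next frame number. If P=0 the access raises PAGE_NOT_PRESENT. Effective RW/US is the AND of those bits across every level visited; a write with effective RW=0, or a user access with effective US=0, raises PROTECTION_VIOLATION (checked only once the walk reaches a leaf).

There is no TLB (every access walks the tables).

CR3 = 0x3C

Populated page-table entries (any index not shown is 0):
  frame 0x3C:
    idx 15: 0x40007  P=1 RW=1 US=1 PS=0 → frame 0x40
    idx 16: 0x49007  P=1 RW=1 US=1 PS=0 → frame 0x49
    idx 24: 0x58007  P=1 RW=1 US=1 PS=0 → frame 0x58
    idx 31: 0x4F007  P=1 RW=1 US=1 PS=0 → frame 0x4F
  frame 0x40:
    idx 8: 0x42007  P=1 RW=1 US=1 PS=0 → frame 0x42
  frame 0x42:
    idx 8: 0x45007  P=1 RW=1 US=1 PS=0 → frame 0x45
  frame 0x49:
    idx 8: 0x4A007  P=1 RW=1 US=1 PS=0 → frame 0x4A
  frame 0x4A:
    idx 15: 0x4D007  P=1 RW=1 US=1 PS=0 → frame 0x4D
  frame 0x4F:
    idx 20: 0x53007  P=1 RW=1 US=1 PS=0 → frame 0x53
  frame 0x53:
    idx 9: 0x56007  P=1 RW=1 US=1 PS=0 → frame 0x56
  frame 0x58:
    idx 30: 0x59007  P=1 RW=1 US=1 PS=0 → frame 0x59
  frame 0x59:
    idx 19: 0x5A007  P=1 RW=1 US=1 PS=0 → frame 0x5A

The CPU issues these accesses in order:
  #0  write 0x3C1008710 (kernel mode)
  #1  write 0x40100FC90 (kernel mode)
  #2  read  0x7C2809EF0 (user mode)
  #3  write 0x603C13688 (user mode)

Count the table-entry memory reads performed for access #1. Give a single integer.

Per-access translation:
#0 VA=0x3C1008710 (w,kernel):
  L0 @0x3C[15] → 0x40007  P=1,RW=1,US=1,PS=0
  L1 @0x40[8] → 0x42007  P=1,RW=1,US=1,PS=0
  L2 @0x42[8] → 0x45007  P=1,RW=1,US=1,PS=0
  → PA=0x45710  (3 entries read)
#1 VA=0x40100FC90 (w,kernel):
  L0 @0x3C[16] → 0x49007  P=1,RW=1,US=1,PS=0
  L1 @0x49[8] → 0x4A007  P=1,RW=1,US=1,PS=0
  L2 @0x4A[15] → 0x4D007  P=1,RW=1,US=1,PS=0
  → PA=0x4DC90  (3 entries read)
#2 VA=0x7C2809EF0 (r,user):
  L0 @0x3C[31] → 0x4F007  P=1,RW=1,US=1,PS=0
  L1 @0x4F[20] → 0x53007  P=1,RW=1,US=1,PS=0
  L2 @0x53[9] → 0x56007  P=1,RW=1,US=1,PS=0
  → PA=0x56EF0  (3 entries read)
#3 VA=0x603C13688 (w,user):
  L0 @0x3C[24] → 0x58007  P=1,RW=1,US=1,PS=0
  L1 @0x58[30] → 0x59007  P=1,RW=1,US=1,PS=0
  L2 @0x59[19] → 0x5A007  P=1,RW=1,US=1,PS=0
  → PA=0x5A688  (3 entries read)

Entries read for #1: 3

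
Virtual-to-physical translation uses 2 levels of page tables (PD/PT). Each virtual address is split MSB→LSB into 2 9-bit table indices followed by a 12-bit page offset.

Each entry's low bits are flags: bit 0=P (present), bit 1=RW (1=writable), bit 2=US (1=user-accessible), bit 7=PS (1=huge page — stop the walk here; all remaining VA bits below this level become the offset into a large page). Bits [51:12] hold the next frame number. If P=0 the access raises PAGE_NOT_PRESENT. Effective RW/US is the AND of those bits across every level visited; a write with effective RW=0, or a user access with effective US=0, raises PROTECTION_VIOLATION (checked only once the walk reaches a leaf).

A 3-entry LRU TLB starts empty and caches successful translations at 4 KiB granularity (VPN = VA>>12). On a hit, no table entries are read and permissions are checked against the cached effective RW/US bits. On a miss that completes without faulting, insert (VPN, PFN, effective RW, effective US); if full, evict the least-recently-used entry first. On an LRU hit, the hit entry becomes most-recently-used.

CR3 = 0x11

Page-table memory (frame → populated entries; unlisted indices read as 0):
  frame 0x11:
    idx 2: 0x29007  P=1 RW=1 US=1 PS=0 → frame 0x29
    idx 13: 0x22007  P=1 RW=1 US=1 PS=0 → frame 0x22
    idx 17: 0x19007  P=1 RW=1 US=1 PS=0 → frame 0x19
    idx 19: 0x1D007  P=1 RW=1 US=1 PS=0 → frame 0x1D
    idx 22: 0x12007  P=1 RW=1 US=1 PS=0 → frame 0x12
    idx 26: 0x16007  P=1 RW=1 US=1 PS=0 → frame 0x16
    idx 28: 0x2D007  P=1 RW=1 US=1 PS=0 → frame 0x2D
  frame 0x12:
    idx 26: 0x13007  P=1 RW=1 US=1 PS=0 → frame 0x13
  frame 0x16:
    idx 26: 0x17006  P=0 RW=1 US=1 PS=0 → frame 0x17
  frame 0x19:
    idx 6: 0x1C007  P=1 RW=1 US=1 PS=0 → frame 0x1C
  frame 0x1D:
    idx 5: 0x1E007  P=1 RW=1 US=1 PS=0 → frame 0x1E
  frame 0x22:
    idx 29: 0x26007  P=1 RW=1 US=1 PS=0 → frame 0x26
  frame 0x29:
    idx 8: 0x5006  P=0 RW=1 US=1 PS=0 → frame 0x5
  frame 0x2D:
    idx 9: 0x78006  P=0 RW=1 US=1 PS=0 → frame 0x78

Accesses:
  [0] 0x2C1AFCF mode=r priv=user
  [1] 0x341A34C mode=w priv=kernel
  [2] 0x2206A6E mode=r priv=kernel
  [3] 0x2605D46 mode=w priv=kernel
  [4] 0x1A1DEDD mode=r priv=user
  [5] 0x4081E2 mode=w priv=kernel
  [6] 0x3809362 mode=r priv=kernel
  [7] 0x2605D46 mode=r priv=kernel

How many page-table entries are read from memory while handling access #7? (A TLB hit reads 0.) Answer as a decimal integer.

Trace:
#0 VA=0x2C1AFCF (r,user):
  [0] read 0x11 idx=22: raw=0x12007 flags P=1 W=1 U=1 S=0
  [1] read 0x12 idx=26: raw=0x13007 flags P=1 W=1 U=1 S=0
  ✓ 0x13FCF  — 2 lookups
#1 VA=0x341A34C (w,kernel):
  [0] read 0x11 idx=26: raw=0x16007 flags P=1 W=1 U=1 S=0
  [1] read 0x16 idx=26: raw=0x17006 flags P=0 W=1 U=1 S=0
  → PAGE_NOT_PRESENT  (2 entries read)
#2 VA=0x2206A6E (r,kernel):
  [0] read 0x11 idx=17: raw=0x19007 flags P=1 W=1 U=1 S=0
  [1] read 0x19 idx=6: raw=0x1C007 flags P=1 W=1 U=1 S=0
  ✓ 0x1CA6E  — 2 lookups
#3 VA=0x2605D46 (w,kernel):
  [0] read 0x11 idx=19: raw=0x1D007 flags P=1 W=1 U=1 S=0
  [1] read 0x1D idx=5: raw=0x1E007 flags P=1 W=1 U=1 S=0
  ✓ 0x1ED46  — 2 lookups
#4 VA=0x1A1DEDD (r,user):
  [0] read 0x11 idx=13: raw=0x22007 flags P=1 W=1 U=1 S=0
  [1] read 0x22 idx=29: raw=0x26007 flags P=1 W=1 U=1 S=0
  ✓ 0x26EDD  — 2 lookups
#5 VA=0x4081E2 (w,kernel):
  [0] read 0x11 idx=2: raw=0x29007 flags P=1 W=1 U=1 S=0
  [1] read 0x29 idx=8: raw=0x5006 flags P=0 W=1 U=1 S=0
  → PAGE_NOT_PRESENT  (2 entries read)
#6 VA=0x3809362 (r,kernel):
  [0] read 0x11 idx=28: raw=0x2D007 flags P=1 W=1 U=1 S=0
  [1] read 0x2D idx=9: raw=0x78006 flags P=0 W=1 U=1 S=0
  → PAGE_NOT_PRESENT  (2 entries read)
#7 VA=0x2605D46 (r,kernel):
  TLB hit vpn=0x2605 → PA=0x1ED46

Entries read for #7: 0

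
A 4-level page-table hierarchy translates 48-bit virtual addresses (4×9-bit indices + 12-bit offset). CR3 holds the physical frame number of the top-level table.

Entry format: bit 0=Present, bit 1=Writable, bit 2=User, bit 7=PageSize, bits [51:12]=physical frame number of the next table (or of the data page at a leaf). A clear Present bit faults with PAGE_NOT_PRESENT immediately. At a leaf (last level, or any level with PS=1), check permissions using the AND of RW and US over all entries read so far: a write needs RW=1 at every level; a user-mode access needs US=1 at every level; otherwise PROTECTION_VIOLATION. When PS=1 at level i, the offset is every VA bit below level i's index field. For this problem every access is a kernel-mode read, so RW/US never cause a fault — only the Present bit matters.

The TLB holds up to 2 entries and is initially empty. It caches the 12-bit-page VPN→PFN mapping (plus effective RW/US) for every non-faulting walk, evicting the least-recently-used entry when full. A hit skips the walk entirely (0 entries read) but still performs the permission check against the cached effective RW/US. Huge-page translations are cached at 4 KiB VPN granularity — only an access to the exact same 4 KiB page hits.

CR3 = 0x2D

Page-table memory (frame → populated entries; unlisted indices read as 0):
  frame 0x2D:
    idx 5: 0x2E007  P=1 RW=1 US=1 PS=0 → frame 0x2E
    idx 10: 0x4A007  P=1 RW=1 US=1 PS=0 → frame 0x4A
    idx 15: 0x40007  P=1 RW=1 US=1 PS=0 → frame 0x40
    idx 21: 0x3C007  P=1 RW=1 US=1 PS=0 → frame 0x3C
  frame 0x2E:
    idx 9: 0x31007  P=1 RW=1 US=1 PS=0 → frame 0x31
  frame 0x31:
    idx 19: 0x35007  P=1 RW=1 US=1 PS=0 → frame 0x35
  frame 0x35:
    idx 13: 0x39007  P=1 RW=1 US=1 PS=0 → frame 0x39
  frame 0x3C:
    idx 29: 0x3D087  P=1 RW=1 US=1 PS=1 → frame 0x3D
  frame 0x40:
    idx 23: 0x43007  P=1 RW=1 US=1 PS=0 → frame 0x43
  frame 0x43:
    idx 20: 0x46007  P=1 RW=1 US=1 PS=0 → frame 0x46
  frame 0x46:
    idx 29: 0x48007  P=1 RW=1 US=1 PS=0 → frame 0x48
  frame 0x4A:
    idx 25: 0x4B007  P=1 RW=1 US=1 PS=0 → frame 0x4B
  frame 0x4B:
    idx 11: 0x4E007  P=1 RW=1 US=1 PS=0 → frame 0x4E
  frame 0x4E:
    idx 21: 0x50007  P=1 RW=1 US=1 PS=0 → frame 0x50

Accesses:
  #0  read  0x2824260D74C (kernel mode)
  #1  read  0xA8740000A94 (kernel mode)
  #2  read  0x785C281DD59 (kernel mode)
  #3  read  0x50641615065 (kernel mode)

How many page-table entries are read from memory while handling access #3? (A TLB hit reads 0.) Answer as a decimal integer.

Trace:
#0 VA=0x2824260D74C (r,kernel):
  [0] read 0x2D idx=5: raw=0x2E007 flags P=1 W=1 U=1 S=0
  [1] read 0x2E idx=9: raw=0x31007 flags P=1 W=1 U=1 S=0
  [2] read 0x31 idx=19: raw=0x35007 flags P=1 W=1 U=1 S=0
  [3] read 0x35 idx=13: raw=0x39007 flags P=1 W=1 U=1 S=0
  → PA=0x3974C  (4 entries read)
#1 VA=0xA8740000A94 (r,kernel):
  [0] read 0x2D idx=21: raw=0x3C007 flags P=1 W=1 U=1 S=0
  [1] read 0x3C idx=29: raw=0x3D087 flags P=1 W=1 U=1 S=1
  → PA=0x3DA94 (huge @L1)  (2 entries read)
#2 VA=0x785C281DD59 (r,kernel):
  [0] read 0x2D idx=15: raw=0x40007 flags P=1 W=1 U=1 S=0
  [1] read 0x40 idx=23: raw=0x43007 flags P=1 W=1 U=1 S=0
  [2] read 0x43 idx=20: raw=0x46007 flags P=1 W=1 U=1 S=0
  [3] read 0x46 idx=29: raw=0x48007 flags P=1 W=1 U=1 S=0
  → PA=0x48D59  (4 entries read)
#3 VA=0x50641615065 (r,kernel):
  [0] read 0x2D idx=10: raw=0x4A007 flags P=1 W=1 U=1 S=0
  [1] read 0x4A idx=25: raw=0x4B007 flags P=1 W=1 U=1 S=0
  [2] read 0x4B idx=11: raw=0x4E007 flags P=1 W=1 U=1 S=0
  [3] read 0x4E idx=21: raw=0x50007 flags P=1 W=1 U=1 S=0
  → PA=0x50065  (4 entries read)

Entries read for #3: 4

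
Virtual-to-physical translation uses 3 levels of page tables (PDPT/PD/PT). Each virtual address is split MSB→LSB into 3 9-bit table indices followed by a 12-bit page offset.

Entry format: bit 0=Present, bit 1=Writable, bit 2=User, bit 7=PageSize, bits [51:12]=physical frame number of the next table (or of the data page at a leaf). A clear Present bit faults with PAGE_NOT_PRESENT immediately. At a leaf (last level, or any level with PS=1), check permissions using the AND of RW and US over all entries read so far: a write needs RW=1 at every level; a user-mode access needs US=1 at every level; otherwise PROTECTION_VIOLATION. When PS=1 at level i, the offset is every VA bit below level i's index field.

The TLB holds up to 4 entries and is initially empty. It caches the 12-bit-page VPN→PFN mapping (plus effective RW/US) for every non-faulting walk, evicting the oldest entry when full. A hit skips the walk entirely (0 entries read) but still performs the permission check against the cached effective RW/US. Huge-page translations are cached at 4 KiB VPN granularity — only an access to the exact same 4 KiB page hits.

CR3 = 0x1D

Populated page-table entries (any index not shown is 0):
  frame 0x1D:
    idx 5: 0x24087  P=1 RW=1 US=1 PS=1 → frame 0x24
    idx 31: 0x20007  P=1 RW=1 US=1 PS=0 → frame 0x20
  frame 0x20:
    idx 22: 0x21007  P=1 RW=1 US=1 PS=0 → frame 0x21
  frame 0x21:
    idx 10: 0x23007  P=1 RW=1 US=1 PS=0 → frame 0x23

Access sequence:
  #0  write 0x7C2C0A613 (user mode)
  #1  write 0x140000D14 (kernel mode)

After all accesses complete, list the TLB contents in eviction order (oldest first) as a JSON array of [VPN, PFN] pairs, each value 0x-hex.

Per-access translation:
#0 VA=0x7C2C0A613 (w,user):
  L0 @0x1D[31] → 0x20007  P=1,RW=1,US=1,PS=0
  L1 @0x20[22] → 0x21007  P=1,RW=1,US=1,PS=0
  L2 @0x21[10] → 0x23007  P=1,RW=1,US=1,PS=0
  ⇒ phys 0x23613  [3 reads]
#1 VA=0x140000D14 (w,kernel):
  L0 @0x1D[5] → 0x24087  P=1,RW=1,US=1,PS=1
  ⇒ phys 0x24D14 (huge @L0)  [1 reads]

TLB: [["0x7C2C0A", "0x23"], ["0x140000", "0x24"]]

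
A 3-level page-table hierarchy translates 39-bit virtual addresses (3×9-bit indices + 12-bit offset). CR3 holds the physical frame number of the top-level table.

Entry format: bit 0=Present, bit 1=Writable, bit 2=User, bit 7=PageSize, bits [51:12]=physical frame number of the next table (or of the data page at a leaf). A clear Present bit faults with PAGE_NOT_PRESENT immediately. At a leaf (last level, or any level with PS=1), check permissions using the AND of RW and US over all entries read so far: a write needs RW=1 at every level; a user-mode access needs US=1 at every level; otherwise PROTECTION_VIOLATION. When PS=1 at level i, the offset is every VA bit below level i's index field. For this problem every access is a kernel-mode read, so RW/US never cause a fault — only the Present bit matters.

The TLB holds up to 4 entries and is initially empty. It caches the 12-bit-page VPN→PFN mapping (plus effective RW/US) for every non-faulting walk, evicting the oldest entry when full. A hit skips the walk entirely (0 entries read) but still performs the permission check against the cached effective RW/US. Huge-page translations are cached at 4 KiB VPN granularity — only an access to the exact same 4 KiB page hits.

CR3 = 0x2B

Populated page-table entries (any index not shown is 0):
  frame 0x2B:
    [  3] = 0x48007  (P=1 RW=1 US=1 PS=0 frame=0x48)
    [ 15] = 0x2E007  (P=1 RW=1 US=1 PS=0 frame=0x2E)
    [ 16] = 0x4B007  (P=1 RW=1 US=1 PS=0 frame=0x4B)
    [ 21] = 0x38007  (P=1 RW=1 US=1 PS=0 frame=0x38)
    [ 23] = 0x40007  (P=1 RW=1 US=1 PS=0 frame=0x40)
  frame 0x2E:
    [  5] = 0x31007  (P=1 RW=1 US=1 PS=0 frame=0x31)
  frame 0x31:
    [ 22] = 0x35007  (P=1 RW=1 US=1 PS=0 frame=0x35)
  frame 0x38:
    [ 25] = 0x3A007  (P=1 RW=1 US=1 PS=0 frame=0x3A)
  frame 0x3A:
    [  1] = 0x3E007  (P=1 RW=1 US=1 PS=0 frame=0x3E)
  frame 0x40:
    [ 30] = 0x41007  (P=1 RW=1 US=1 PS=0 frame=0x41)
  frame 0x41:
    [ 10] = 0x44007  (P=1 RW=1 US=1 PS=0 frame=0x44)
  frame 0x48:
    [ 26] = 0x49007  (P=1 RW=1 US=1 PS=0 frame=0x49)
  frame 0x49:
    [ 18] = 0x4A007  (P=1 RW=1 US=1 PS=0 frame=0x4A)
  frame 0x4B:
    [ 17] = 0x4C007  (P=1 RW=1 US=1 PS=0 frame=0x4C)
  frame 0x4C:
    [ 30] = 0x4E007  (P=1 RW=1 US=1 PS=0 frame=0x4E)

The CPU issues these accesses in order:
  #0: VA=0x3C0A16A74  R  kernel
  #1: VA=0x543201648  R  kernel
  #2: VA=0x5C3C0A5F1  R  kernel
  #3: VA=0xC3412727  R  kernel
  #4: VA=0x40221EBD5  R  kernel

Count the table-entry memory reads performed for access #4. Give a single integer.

Walk each access:
#0 VA=0x3C0A16A74 (r,kernel):
  lvl0: tbl 0x2B, slot 15 ⇒ 0x2E007 (P1/RW1/US1/PS0)
  lvl1: tbl 0x2E, slot 5 ⇒ 0x31007 (P1/RW1/US1/PS0)
  lvl2: tbl 0x31, slot 22 ⇒ 0x35007 (P1/RW1/US1/PS0)
  ⇒ phys 0x35A74  [3 reads]
#1 VA=0x543201648 (r,kernel):
  lvl0: tbl 0x2B, slot 21 ⇒ 0x38007 (P1/RW1/US1/PS0)
  lvl1: tbl 0x38, slot 25 ⇒ 0x3A007 (P1/RW1/US1/PS0)
  lvl2: tbl 0x3A, slot 1 ⇒ 0x3E007 (P1/RW1/US1/PS0)
  ⇒ phys 0x3E648  [3 reads]
#2 VA=0x5C3C0A5F1 (r,kernel):
  lvl0: tbl 0x2B, slot 23 ⇒ 0x40007 (P1/RW1/US1/PS0)
  lvl1: tbl 0x40, slot 30 ⇒ 0x41007 (P1/RW1/US1/PS0)
  lvl2: tbl 0x41, slot 10 ⇒ 0x44007 (P1/RW1/US1/PS0)
  ⇒ phys 0x445F1  [3 reads]
#3 VA=0xC3412727 (r,kernel):
  lvl0: tbl 0x2B, slot 3 ⇒ 0x48007 (P1/RW1/US1/PS0)
  lvl1: tbl 0x48, slot 26 ⇒ 0x49007 (P1/RW1/US1/PS0)
  lvl2: tbl 0x49, slot 18 ⇒ 0x4A007 (P1/RW1/US1/PS0)
  ⇒ phys 0x4A727  [3 reads]
#4 VA=0x40221EBD5 (r,kernel):
  lvl0: tbl 0x2B, slot 16 ⇒ 0x4B007 (P1/RW1/US1/PS0)
  lvl1: tbl 0x4B, slot 17 ⇒ 0x4C007 (P1/RW1/US1/PS0)
  lvl2: tbl 0x4C, slot 30 ⇒ 0x4E007 (P1/RW1/US1/PS0)
  ⇒ phys 0x4EBD5  [3 reads]

Entries read for #4: 3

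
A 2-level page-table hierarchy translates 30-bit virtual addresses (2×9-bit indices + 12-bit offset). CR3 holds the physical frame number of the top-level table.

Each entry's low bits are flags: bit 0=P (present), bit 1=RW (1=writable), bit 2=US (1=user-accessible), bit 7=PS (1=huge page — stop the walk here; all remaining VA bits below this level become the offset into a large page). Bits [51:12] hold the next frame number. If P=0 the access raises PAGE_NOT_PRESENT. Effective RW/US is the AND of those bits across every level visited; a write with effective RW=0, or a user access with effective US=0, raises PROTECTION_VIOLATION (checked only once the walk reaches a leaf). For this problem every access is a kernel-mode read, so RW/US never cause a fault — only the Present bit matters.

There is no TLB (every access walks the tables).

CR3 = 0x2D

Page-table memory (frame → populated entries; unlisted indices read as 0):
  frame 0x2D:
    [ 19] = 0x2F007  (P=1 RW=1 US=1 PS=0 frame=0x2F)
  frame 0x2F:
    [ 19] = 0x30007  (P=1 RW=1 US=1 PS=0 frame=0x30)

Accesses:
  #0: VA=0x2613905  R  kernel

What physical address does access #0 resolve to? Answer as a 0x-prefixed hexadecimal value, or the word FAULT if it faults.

Walk each access:
#0 VA=0x2613905 (r,kernel):
  lvl0: tbl 0x2D, slot 19 ⇒ 0x2F007 (P1/RW1/US1/PS0)
  lvl1: tbl 0x2F, slot 19 ⇒ 0x30007 (P1/RW1/US1/PS0)
  ⇒ phys 0x30905  [2 reads]

Access #0 PA: 0x30905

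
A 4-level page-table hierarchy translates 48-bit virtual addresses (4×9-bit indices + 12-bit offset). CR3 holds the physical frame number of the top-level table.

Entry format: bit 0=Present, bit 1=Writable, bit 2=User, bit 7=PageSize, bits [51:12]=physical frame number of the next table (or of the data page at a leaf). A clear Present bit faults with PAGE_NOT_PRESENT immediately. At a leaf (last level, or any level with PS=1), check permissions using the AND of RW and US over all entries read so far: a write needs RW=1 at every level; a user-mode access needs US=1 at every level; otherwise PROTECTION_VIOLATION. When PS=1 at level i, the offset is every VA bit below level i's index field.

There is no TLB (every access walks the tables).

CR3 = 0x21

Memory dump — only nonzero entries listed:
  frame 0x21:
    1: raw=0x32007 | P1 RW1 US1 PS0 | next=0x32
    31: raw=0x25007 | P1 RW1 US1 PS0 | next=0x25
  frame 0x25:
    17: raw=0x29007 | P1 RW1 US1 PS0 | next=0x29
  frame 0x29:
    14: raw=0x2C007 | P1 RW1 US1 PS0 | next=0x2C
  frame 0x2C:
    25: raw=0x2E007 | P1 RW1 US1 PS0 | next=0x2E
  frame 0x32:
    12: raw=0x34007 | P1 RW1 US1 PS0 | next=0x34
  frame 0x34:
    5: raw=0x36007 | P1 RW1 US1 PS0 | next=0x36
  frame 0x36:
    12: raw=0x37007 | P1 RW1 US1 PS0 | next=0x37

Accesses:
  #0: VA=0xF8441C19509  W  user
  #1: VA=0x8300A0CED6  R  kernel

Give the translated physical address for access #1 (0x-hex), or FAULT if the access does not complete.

Trace:
#0 VA=0xF8441C19509 (w,user):
  L0 @0x21[31] → 0x25007  P=1,RW=1,US=1,PS=0
  L1 @0x25[17] → 0x29007  P=1,RW=1,US=1,PS=0
  L2 @0x29[14] → 0x2C007  P=1,RW=1,US=1,PS=0
  L3 @0x2C[25] → 0x2E007  P=1,RW=1,US=1,PS=0
  → PA=0x2E509  (4 entries read)
#1 VA=0x8300A0CED6 (r,kernel):
  L0 @0x21[1] → 0x32007  P=1,RW=1,US=1,PS=0
  L1 @0x32[12] → 0x34007  P=1,RW=1,US=1,PS=0
  L2 @0x34[5] → 0x36007  P=1,RW=1,US=1,PS=0
  L3 @0x36[12] → 0x37007  P=1,RW=1,US=1,PS=0
  → PA=0x37ED6  (4 entries read)

Access #1 PA: 0x37ED6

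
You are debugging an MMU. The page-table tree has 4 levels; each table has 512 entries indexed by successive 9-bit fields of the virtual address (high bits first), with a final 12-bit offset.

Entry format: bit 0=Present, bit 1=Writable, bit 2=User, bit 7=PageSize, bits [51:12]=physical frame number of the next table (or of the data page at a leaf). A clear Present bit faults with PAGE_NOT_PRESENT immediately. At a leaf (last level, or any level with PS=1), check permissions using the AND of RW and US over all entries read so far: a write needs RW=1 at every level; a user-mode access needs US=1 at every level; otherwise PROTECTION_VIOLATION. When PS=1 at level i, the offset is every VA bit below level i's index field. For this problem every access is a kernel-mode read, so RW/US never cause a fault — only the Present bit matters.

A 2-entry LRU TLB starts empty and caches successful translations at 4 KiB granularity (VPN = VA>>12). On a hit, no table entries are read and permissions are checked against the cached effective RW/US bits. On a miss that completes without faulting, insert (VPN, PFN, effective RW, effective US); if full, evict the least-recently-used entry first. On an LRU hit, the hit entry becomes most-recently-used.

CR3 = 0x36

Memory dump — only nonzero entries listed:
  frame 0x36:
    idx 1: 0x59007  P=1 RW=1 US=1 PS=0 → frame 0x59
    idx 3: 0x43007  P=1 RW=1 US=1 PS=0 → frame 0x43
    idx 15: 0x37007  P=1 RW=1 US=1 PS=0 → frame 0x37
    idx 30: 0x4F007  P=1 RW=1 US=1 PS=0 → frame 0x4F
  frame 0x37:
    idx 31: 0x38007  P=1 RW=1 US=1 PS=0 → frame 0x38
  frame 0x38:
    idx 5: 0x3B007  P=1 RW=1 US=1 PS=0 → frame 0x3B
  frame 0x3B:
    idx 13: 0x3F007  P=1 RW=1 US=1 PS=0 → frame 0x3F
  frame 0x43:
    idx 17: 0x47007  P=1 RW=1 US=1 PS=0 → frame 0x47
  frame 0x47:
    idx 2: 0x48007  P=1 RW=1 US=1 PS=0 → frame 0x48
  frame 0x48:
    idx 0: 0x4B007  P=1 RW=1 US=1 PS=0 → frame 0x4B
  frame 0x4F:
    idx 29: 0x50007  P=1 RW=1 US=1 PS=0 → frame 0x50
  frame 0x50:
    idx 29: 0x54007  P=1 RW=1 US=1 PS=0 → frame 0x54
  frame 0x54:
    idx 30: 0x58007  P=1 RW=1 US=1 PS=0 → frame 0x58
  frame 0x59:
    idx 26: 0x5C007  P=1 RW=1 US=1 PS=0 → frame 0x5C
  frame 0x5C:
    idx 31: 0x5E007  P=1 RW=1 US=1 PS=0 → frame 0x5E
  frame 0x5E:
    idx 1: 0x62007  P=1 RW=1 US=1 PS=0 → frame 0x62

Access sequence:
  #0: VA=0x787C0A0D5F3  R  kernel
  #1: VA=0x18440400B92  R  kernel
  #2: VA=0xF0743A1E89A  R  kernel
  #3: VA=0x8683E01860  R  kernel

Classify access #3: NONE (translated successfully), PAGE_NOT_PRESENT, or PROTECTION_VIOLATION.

Per-access translation:
#0 VA=0x787C0A0D5F3 (r,kernel):
  [0] read 0x36 idx=15: raw=0x37007 flags P=1 W=1 U=1 S=0
  [1] read 0x37 idx=31: raw=0x38007 flags P=1 W=1 U=1 S=0
  [2] read 0x38 idx=5: raw=0x3B007 flags P=1 W=1 U=1 S=0
  [3] read 0x3B idx=13: raw=0x3F007 flags P=1 W=1 U=1 S=0
  ⇒ phys 0x3F5F3  [4 reads]
#1 VA=0x18440400B92 (r,kernel):
  [0] read 0x36 idx=3: raw=0x43007 flags P=1 W=1 U=1 S=0
  [1] read 0x43 idx=17: raw=0x47007 flags P=1 W=1 U=1 S=0
  [2] read 0x47 idx=2: raw=0x48007 flags P=1 W=1 U=1 S=0
  [3] read 0x48 idx=0: raw=0x4B007 flags P=1 W=1 U=1 S=0
  ⇒ phys 0x4BB92  [4 reads]
#2 VA=0xF0743A1E89A (r,kernel):
  [0] read 0x36 idx=30: raw=0x4F007 flags P=1 W=1 U=1 S=0
  [1] read 0x4F idx=29: raw=0x50007 flags P=1 W=1 U=1 S=0
  [2] read 0x50 idx=29: raw=0x54007 flags P=1 W=1 U=1 S=0
  [3] read 0x54 idx=30: raw=0x58007 flags P=1 W=1 U=1 S=0
  ⇒ phys 0x5889A  [4 reads]
#3 VA=0x8683E01860 (r,kernel):
  [0] read 0x36 idx=1: raw=0x59007 flags P=1 W=1 U=1 S=0
  [1] read 0x59 idx=26: raw=0x5C007 flags P=1 W=1 U=1 S=0
  [2] read 0x5C idx=31: raw=0x5E007 flags P=1 W=1 U=1 S=0
  [3] read 0x5E idx=1: raw=0x62007 flags P=1 W=1 U=1 S=0
  ⇒ phys 0x62860  [4 reads]

Access #3 fault: NONE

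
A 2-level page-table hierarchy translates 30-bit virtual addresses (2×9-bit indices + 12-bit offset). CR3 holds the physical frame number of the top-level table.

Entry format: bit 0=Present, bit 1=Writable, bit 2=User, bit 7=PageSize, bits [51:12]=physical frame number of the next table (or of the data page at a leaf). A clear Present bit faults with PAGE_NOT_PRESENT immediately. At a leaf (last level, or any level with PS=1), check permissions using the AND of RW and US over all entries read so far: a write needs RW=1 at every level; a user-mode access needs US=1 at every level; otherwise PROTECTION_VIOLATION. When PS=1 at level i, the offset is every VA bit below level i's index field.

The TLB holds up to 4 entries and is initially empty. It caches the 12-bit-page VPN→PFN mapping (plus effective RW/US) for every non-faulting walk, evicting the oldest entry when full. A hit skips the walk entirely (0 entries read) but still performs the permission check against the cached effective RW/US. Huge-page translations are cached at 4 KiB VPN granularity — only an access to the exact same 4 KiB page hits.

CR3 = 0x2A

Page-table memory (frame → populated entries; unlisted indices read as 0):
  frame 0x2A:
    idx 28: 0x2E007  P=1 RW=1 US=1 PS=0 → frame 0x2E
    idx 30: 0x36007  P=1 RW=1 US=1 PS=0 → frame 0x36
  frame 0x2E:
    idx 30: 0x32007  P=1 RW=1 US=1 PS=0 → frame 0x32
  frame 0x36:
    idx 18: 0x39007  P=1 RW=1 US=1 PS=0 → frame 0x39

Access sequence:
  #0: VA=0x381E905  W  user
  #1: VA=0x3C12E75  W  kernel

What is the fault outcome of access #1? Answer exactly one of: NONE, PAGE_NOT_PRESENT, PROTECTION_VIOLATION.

Walk each access:
#0 VA=0x381E905 (w,user):
  L0: frame=0x2A idx=28 entry=0x2E007 [P=1 RW=1 US=1 PS=0]
  L1: frame=0x2E idx=30 entry=0x32007 [P=1 RW=1 US=1 PS=0]
  → PA=0x32905  (2 entries read)
#1 VA=0x3C12E75 (w,kernel):
  L0: frame=0x2A idx=30 entry=0x36007 [P=1 RW=1 US=1 PS=0]
  L1: frame=0x36 idx=18 entry=0x39007 [P=1 RW=1 US=1 PS=0]
  → PA=0x39E75  (2 entries read)

Access #1 fault: NONE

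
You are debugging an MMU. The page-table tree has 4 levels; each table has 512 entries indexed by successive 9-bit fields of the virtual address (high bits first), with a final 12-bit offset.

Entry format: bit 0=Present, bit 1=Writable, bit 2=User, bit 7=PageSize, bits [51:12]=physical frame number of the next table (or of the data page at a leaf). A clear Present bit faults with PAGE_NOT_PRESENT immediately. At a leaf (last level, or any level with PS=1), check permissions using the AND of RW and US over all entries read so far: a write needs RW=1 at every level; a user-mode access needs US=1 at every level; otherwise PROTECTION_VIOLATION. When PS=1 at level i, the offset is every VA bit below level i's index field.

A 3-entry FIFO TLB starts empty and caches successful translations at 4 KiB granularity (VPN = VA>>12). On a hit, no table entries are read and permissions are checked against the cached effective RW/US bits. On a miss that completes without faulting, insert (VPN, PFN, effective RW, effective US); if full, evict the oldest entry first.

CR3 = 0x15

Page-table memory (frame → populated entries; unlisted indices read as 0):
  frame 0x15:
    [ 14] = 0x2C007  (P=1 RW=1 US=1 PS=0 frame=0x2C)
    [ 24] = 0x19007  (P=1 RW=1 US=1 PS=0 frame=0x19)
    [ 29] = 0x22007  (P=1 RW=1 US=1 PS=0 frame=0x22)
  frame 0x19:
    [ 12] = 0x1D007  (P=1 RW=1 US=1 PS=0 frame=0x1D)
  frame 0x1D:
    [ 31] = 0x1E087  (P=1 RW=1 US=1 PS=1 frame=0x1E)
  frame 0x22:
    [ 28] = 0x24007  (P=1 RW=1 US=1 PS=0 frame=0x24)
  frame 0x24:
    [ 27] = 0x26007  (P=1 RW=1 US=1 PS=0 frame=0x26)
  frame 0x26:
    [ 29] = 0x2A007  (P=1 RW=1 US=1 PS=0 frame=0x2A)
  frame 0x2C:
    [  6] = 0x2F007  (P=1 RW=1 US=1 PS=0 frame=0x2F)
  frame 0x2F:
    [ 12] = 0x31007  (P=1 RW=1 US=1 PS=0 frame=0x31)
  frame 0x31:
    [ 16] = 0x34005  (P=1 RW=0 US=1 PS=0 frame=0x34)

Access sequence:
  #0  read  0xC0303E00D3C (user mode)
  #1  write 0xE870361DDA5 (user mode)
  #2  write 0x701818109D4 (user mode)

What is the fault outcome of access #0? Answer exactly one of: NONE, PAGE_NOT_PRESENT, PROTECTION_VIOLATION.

Per-access translation:
#0 VA=0xC0303E00D3C (r,user):
  L0 @0x15[24] → 0x19007  P=1,RW=1,US=1,PS=0
  L1 @0x19[12] → 0x1D007  P=1,RW=1,US=1,PS=0
  L2 @0x1D[31] → 0x1E087  P=1,RW=1,US=1,PS=1
  ✓ 0x1ED3C (huge @L2)  — 3 lookups
#1 VA=0xE870361DDA5 (w,user):
  L0 @0x15[29] → 0x22007  P=1,RW=1,US=1,PS=0
  L1 @0x22[28] → 0x24007  P=1,RW=1,US=1,PS=0
  L2 @0x24[27] → 0x26007  P=1,RW=1,US=1,PS=0
  L3 @0x26[29] → 0x2A007  P=1,RW=1,US=1,PS=0
  ✓ 0x2ADA5  — 4 lookups
#2 VA=0x701818109D4 (w,user):
  L0 @0x15[14] → 0x2C007  P=1,RW=1,US=1,PS=0
  L1 @0x2C[6] → 0x2F007  P=1,RW=1,US=1,PS=0
  L2 @0x2F[12] → 0x31007  P=1,RW=1,US=1,PS=0
  L3 @0x31[16] → 0x34005  P=1,RW=0,US=1,PS=0
  ✗ PROTECTION_VIOLATION  [4 reads]

Access #0 fault: NONE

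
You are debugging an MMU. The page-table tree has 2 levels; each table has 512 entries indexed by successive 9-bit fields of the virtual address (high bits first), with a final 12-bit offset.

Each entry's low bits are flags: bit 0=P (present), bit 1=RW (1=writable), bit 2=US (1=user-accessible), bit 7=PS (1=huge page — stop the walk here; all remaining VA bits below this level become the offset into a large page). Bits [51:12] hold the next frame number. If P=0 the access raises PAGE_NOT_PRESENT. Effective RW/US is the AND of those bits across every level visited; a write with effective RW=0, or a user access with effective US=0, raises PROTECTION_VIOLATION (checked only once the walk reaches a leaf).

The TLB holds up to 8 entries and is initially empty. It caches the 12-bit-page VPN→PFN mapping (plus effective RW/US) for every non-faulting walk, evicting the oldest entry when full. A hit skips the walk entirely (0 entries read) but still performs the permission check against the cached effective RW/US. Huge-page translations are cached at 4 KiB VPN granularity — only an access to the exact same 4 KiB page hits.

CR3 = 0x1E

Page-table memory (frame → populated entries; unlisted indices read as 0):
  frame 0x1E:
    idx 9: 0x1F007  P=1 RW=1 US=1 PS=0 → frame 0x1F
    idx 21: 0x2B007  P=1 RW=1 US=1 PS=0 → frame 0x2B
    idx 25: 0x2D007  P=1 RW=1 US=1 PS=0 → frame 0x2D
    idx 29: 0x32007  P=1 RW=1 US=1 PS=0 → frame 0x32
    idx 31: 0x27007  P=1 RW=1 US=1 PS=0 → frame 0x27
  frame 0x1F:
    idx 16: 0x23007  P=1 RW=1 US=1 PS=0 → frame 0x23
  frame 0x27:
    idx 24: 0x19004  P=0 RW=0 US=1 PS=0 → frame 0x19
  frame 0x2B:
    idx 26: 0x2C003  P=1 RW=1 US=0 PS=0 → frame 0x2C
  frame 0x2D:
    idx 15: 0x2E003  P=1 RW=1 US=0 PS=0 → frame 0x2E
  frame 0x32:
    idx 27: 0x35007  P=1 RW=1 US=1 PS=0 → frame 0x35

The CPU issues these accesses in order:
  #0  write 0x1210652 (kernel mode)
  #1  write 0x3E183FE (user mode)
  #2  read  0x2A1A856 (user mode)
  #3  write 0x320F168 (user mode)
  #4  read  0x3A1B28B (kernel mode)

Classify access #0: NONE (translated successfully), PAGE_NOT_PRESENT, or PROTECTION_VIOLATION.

Trace:
#0 VA=0x1210652 (w,kernel):
  lvl0: tbl 0x1E, slot 9 ⇒ 0x1F007 (P1/RW1/US1/PS0)
  lvl1: tbl 0x1F, slot 16 ⇒ 0x23007 (P1/RW1/US1/PS0)
  ⇒ phys 0x23652  [2 reads]
#1 VA=0x3E183FE (w,user):
  lvl0: tbl 0x1E, slot 31 ⇒ 0x27007 (P1/RW1/US1/PS0)
  lvl1: tbl 0x27, slot 24 ⇒ 0x19004 (P0/RW0/US1/PS0)
  ⇒ fault: PAGE_NOT_PRESENT  — 2 lookups
#2 VA=0x2A1A856 (r,user):
  lvl0: tbl 0x1E, slot 21 ⇒ 0x2B007 (P1/RW1/US1/PS0)
  lvl1: tbl 0x2B, slot 26 ⇒ 0x2C003 (P1/RW1/US0/PS0)
  ⇒ fault: PROTECTION_VIOLATION  — 2 lookups
#3 VA=0x320F168 (w,user):
  lvl0: tbl 0x1E, slot 25 ⇒ 0x2D007 (P1/RW1/US1/PS0)
  lvl1: tbl 0x2D, slot 15 ⇒ 0x2E003 (P1/RW1/US0/PS0)
  ⇒ fault: PROTECTION_VIOLATION  — 2 lookups
#4 VA=0x3A1B28B (r,kernel):
  lvl0: tbl 0x1E, slot 29 ⇒ 0x32007 (P1/RW1/US1/PS0)
  lvl1: tbl 0x32, slot 27 ⇒ 0x35007 (P1/RW1/US1/PS0)
  ⇒ phys 0x3528B  [2 reads]

Access #0 fault: NONE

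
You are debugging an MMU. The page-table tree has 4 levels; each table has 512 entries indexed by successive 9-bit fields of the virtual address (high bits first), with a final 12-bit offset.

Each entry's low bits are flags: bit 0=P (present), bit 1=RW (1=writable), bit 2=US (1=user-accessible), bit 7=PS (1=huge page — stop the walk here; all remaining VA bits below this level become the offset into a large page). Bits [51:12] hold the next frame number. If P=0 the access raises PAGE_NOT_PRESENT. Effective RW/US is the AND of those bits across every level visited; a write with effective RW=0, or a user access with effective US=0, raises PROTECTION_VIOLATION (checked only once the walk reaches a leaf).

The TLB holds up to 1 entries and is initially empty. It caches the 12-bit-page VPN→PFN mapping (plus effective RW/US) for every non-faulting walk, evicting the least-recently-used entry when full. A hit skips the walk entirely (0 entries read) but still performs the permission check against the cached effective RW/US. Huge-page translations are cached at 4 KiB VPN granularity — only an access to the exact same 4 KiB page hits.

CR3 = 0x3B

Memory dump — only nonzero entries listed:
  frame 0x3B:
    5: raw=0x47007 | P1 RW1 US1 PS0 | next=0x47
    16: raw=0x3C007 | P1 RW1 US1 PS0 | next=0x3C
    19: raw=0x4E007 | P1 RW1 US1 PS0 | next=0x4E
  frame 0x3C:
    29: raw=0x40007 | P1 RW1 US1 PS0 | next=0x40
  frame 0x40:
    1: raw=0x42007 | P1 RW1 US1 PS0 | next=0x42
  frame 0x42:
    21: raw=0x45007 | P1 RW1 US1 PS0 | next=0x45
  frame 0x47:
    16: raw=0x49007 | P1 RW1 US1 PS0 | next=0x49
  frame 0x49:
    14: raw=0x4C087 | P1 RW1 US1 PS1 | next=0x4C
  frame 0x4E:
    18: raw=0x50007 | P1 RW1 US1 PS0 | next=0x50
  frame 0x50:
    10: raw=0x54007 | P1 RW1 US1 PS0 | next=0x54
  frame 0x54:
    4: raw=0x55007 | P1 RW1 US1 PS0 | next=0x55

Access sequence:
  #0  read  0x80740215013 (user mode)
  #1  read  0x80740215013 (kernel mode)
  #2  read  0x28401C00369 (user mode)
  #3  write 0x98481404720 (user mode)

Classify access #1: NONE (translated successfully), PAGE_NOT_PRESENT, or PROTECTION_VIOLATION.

Trace:
#0 VA=0x80740215013 (r,user):
  L0: frame=0x3B idx=16 entry=0x3C007 [P=1 RW=1 US=1 PS=0]
  L1: frame=0x3C idx=29 entry=0x40007 [P=1 RW=1 US=1 PS=0]
  L2: frame=0x40 idx=1 entry=0x42007 [P=1 RW=1 US=1 PS=0]
  L3: frame=0x42 idx=21 entry=0x45007 [P=1 RW=1 US=1 PS=0]
  ⇒ phys 0x45013  [4 reads]
#1 VA=0x80740215013 (r,kernel):
  TLB hit vpn=0x80740215 → PA=0x45013
#2 VA=0x28401C00369 (r,user):
  L0: frame=0x3B idx=5 entry=0x47007 [P=1 RW=1 US=1 PS=0]
  L1: frame=0x47 idx=16 entry=0x49007 [P=1 RW=1 US=1 PS=0]
  L2: frame=0x49 idx=14 entry=0x4C087 [P=1 RW=1 US=1 PS=1]
  ⇒ phys 0x4C369 (huge @L2)  [3 reads]
#3 VA=0x98481404720 (w,user):
  L0: frame=0x3B idx=19 entry=0x4E007 [P=1 RW=1 US=1 PS=0]
  L1: frame=0x4E idx=18 entry=0x50007 [P=1 RW=1 US=1 PS=0]
  L2: frame=0x50 idx=10 entry=0x54007 [P=1 RW=1 US=1 PS=0]
  L3: frame=0x54 idx=4 entry=0x55007 [P=1 RW=1 US=1 PS=0]
  ⇒ phys 0x55720  [4 reads]

Access #1 fault: NONE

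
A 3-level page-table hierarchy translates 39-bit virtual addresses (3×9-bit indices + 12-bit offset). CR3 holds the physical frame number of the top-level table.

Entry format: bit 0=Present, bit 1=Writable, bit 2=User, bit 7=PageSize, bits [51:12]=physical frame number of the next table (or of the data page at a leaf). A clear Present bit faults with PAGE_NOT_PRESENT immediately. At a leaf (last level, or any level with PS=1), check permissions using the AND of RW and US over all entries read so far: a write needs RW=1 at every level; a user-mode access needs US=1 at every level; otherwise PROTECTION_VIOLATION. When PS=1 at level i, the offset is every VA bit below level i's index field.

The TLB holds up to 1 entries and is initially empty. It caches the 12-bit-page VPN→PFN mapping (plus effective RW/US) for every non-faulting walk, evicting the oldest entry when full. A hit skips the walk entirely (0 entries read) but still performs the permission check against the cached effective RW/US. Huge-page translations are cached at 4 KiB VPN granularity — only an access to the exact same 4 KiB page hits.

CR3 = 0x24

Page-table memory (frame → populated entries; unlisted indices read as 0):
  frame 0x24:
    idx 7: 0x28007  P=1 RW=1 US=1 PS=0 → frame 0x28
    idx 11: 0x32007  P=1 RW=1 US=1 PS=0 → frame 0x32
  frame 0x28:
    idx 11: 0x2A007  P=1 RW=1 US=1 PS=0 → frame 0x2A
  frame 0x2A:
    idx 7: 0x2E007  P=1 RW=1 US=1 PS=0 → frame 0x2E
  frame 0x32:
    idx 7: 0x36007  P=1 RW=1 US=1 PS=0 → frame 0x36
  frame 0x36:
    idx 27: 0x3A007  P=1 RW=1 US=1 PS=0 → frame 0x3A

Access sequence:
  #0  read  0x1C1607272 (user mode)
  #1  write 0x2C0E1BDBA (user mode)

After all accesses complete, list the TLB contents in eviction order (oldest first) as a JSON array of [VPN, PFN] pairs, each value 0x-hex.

Trace:
#0 VA=0x1C1607272 (r,user):
  L0: frame=0x24 idx=7 entry=0x28007 [P=1 RW=1 US=1 PS=0]
  L1: frame=0x28 idx=11 entry=0x2A007 [P=1 RW=1 US=1 PS=0]
  L2: frame=0x2A idx=7 entry=0x2E007 [P=1 RW=1 US=1 PS=0]
  → PA=0x2E272  (3 entries read)
#1 VA=0x2C0E1BDBA (w,user):
  L0: frame=0x24 idx=11 entry=0x32007 [P=1 RW=1 US=1 PS=0]
  L1: frame=0x32 idx=7 entry=0x36007 [P=1 RW=1 US=1 PS=0]
  L2: frame=0x36 idx=27 entry=0x3A007 [P=1 RW=1 US=1 PS=0]
  → PA=0x3ADBA  (3 entries read)

TLB: [["0x2C0E1B", "0x3A"]]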